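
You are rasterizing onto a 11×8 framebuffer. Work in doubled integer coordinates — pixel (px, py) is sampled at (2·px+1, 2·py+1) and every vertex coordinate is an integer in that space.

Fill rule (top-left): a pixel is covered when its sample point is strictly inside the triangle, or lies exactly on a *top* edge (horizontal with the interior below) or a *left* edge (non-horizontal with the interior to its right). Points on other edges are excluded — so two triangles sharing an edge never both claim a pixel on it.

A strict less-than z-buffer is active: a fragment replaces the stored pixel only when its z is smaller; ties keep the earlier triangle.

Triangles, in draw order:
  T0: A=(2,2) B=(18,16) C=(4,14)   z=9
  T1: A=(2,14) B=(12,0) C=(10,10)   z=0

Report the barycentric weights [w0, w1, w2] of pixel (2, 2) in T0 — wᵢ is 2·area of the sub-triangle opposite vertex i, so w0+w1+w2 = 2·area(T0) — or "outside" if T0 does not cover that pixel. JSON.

T0:
  2·area = 164
  edge (2, 2)→(18, 16): d=(16,14) right/bottom  bias=-1
  edge (18, 16)→(4, 14): d=(-14,-2) top-left  bias=+0
  edge (4, 14)→(2, 2): d=(-2,-12) top-left  bias=+0
    (1,1)@(3, 3): e=[2,152,10] → █
    (2,1)@(5, 3): e=[-26,156,34] → ·
    (1,2)@(3, 5): e=[34,124,6] → █
    (2,2)@(5, 5): e=[6,128,30] → █
    (3,2)@(7, 5): e=[-22,132,54] → ·
    (1,3)@(3, 7): e=[66,96,2] → █
    (3,3)@(7, 7): e=[10,104,50] → █
    (4,3)@(9, 7): e=[-18,108,74] → ·
    (1,4)@(3, 9): e=[98,68,-2] → ·
    (2,4)@(5, 9): e=[70,72,22] → █
    (4,4)@(9, 9): e=[14,80,70] → █
    (5,4)@(11, 9): e=[-14,84,94] → ·
    (5,7)@(11, 15): e=[82,0,82] → █  [on edge]
  covered (21 px):
    · · · · · · · · · · ·
    · █ · · · · · · · · ·
    · █ █ · · · · · · · ·
    · █ █ █ · · · · · · ·
    · · █ █ █ · · · · · ·
    · · █ █ █ █ · · · · ·
    · · █ █ █ █ █ · · · ·
    · · · · · █ █ █ · · ·
T1:
  2·area = 72
  edge (2, 14)→(12, 0): d=(10,-14) top-left  bias=+0
  edge (12, 0)→(10, 10): d=(-2,10) right/bottom  bias=-1
  edge (10, 10)→(2, 14): d=(-8,4) right/bottom  bias=-1
    (5,1)@(11, 3): e=[16,4,52] → █
    (6,1)@(13, 3): e=[44,-16,44] → ·
    (4,2)@(9, 5): e=[8,20,44] → █
    (5,2)@(11, 5): e=[36,0,36] → ·  [on edge]
    (3,3)@(7, 7): e=[0,36,36] → █  [on edge]
    (5,3)@(11, 7): e=[56,-4,20] → ·
    (3,4)@(7, 9): e=[20,32,20] → █
    (5,4)@(11, 9): e=[76,-8,4] → ·
    (2,5)@(5, 11): e=[12,48,12] → █
    (4,5)@(9, 11): e=[68,8,-4] → ·
    (1,6)@(3, 13): e=[4,64,4] → █
    (2,6)@(5, 13): e=[32,44,-4] → ·
    (4,7)@(9, 15): e=[108,0,-36] → ·  [on edge]
  covered (9 px):
    · · · · · · · · · · ·
    · · · · · █ · · · · ·
    · · · · █ · · · · · ·
    · · · █ █ · · · · · ·
    · · · █ █ · · · · · ·
    · · █ █ · · · · · · ·
    · █ · · · · · · · · ·
    · · · · · · · · · · ·

Final: [128,30,6]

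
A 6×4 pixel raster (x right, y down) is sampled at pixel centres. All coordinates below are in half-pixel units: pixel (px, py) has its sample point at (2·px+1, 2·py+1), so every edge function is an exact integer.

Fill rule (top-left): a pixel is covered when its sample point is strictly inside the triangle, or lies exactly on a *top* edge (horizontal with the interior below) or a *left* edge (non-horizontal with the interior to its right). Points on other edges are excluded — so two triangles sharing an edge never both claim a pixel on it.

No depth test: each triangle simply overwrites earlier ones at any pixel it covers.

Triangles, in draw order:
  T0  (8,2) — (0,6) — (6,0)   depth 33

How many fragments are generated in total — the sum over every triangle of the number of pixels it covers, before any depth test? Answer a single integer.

T0:
  2·area = 24
  edge (8, 2)→(0, 6): d=(-8,4) right/bottom  bias=-1
  edge (0, 6)→(6, 0): d=(6,-6) top-left  bias=+0
  edge (6, 0)→(8, 2): d=(2,2) right/bottom  bias=-1
    (2,0)@(5, 1): e=[20,0,4] → #  [on edge]
    (3,0)@(7, 1): e=[12,12,0] → ·  [on edge]
    (1,1)@(3, 3): e=[12,0,12] → #  [on edge]
    (3,1)@(7, 3): e=[-4,24,4] → ·
    (4,1)@(9, 3): e=[-12,36,0] → ·  [on edge]
    (0,2)@(1, 5): e=[4,0,20] → #  [on edge]
    (1,2)@(3, 5): e=[-4,12,16] → ·
    (2,2)@(5, 5): e=[-12,24,12] → ·
    (5,2)@(11, 5): e=[-36,60,0] → ·  [on edge]
    (0,3)@(1, 7): e=[-12,12,24] → ·
  covered (4 px):
    · · # · · ·
    · # # · · ·
    # · · · · ·
    · · · · · ·

Answer: 4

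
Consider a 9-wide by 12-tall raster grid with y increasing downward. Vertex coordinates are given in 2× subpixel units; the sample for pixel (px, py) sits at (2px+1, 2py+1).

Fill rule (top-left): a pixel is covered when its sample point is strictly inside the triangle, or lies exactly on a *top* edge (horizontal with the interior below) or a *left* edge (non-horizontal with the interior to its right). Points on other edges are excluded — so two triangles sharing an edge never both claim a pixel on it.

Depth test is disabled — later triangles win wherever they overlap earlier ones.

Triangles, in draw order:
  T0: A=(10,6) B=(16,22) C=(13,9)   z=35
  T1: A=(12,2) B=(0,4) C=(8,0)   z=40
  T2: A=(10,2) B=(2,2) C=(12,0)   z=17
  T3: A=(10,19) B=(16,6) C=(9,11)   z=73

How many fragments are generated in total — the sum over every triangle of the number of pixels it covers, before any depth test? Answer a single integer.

T0:
  2·area = 30  (B↔C swapped to make it positive)
  edge (10, 6)→(13, 9): d=(3,3) right/bottom  bias=-1
  edge (13, 9)→(16, 22): d=(3,13) right/bottom  bias=-1
  edge (16, 22)→(10, 6): d=(-6,-16) top-left  bias=+0
    (2,0)@(5, 1): e=[0,80,-50] → .  [on edge]
    (3,1)@(7, 3): e=[0,60,-30] → .  [on edge]
    (4,2)@(9, 5): e=[0,40,-10] → .  [on edge]
    (5,3)@(11, 7): e=[0,20,10] → .  [on edge]
    (6,4)@(13, 9): e=[0,0,30] → .  [on edge]
    (6,5)@(13, 11): e=[6,6,18] → X
    (7,5)@(15, 11): e=[0,-20,50] → .  [on edge]
    (6,6)@(13, 13): e=[12,12,6] → X
    (7,6)@(15, 13): e=[6,-14,38] → .
    (8,6)@(17, 13): e=[0,-40,70] → .  [on edge]
    (6,7)@(13, 15): e=[18,18,-6] → .
    (7,9)@(15, 19): e=[24,4,2] → X
  covered (3 px):
    . . . . . . . . .
    . . . . . . . . .
    . . . . . . . . .
    . . . . . . . . .
    . . . . . . . . .
    . . . . . . X . .
    . . . . . . X . .
    . . . . . . . . .
    . . . . . . . . .
    . . . . . . . X .
    . . . . . . . . .
    . . . . . . . . .
T1:
  2·area = 32
  edge (12, 2)→(0, 4): d=(-12,2) right/bottom  bias=-1
  edge (0, 4)→(8, 0): d=(8,-4) top-left  bias=+0
  edge (8, 0)→(12, 2): d=(4,2) right/bottom  bias=-1
    (3,0)@(7, 1): e=[22,4,6] → X
    (4,0)@(9, 1): e=[18,12,2] → X
    (5,0)@(11, 1): e=[14,20,-2] → .
    (1,1)@(3, 3): e=[6,4,22] → X
    (2,1)@(5, 3): e=[2,12,18] → X
    (3,1)@(7, 3): e=[-2,20,14] → .
    (4,1)@(9, 3): e=[-6,28,10] → .
    (1,2)@(3, 5): e=[-18,20,30] → .
    (2,2)@(5, 5): e=[-22,28,26] → .
  covered (4 px):
    . . . X X . . . .
    . X X . . . . . .
    . . . . . . . . .
    . . . . . . . . .
    . . . . . . . . .
    . . . . . . . . .
    . . . . . . . . .
    . . . . . . . . .
    . . . . . . . . .
    . . . . . . . . .
    . . . . . . . . .
    . . . . . . . . .
T2:
  2·area = 16
  edge (10, 2)→(2, 2): d=(-8,0) right/bottom  bias=-1
  edge (2, 2)→(12, 0): d=(10,-2) top-left  bias=+0
  edge (12, 0)→(10, 2): d=(-2,2) right/bottom  bias=-1
    (3,0)@(7, 1): e=[8,0,8] → X  [on edge]
    (4,0)@(9, 1): e=[8,4,4] → X
    (5,0)@(11, 1): e=[8,8,0] → .  [on edge]
    (3,1)@(7, 3): e=[-8,20,4] → .
    (4,1)@(9, 3): e=[-8,24,0] → .  [on edge]
    (3,2)@(7, 5): e=[-24,40,0] → .  [on edge]
    (2,3)@(5, 7): e=[-40,56,0] → .  [on edge]
    (1,4)@(3, 9): e=[-56,72,0] → .  [on edge]
    (0,5)@(1, 11): e=[-72,88,0] → .  [on edge]
  covered (2 px):
    . . . X X . . . .
    . . . . . . . . .
    . . . . . . . . .
    . . . . . . . . .
    . . . . . . . . .
    . . . . . . . . .
    . . . . . . . . .
    . . . . . . . . .
    . . . . . . . . .
    . . . . . . . . .
    . . . . . . . . .
    . . . . . . . . .
T3:
  2·area = 61  (B↔C swapped to make it positive)
  edge (10, 19)→(9, 11): d=(-1,-8) top-left  bias=+0
  edge (9, 11)→(16, 6): d=(7,-5) top-left  bias=+0
  edge (16, 6)→(10, 19): d=(-6,13) right/bottom  bias=-1
    (7,3)@(15, 7): e=[52,2,7] → X
    (8,3)@(17, 7): e=[68,12,-19] → .
    (6,4)@(13, 9): e=[34,6,21] → X
    (7,4)@(15, 9): e=[50,16,-5] → .
    (4,5)@(9, 11): e=[0,0,61] → X  [on edge]
    (5,5)@(11, 11): e=[16,10,35] → X
    (7,5)@(15, 11): e=[48,30,-17] → .
    (4,6)@(9, 13): e=[-2,14,49] → .
    (5,6)@(11, 13): e=[14,24,23] → X
    (6,6)@(13, 13): e=[30,34,-3] → .
    (5,7)@(11, 15): e=[12,38,11] → X
    (6,7)@(13, 15): e=[28,48,-15] → .
  covered (7 px):
    . . . . . . . . .
    . . . . . . . . .
    . . . . . . . . .
    . . . . . . . X .
    . . . . . . X . .
    . . . . X X X . .
    . . . . . X . . .
    . . . . . X . . .
    . . . . . . . . .
    . . . . . . . . .
    . . . . . . . . .
    . . . . . . . . .

Final: 16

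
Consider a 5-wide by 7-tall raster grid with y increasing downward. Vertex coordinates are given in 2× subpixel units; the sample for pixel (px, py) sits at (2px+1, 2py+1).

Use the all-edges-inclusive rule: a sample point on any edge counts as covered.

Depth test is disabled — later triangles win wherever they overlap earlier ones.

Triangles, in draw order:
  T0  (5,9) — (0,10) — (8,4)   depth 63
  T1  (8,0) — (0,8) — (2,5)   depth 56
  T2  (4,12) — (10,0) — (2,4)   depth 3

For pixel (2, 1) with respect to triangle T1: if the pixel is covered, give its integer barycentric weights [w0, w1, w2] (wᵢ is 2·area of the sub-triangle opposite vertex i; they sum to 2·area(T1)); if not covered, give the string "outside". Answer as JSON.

T0:
  2·area = 22
  edge (5, 9)→(0, 10): d=(-5,1) inclusive
  edge (0, 10)→(8, 4): d=(8,-6) inclusive
  edge (8, 4)→(5, 9): d=(-3,5) inclusive
    (3,2)@(7, 5): e=[18,2,2] → █
    (4,2)@(9, 5): e=[16,14,-8] → ·
    (2,3)@(5, 7): e=[10,6,6] → █
    (3,3)@(7, 7): e=[8,18,-4] → ·
    (1,4)@(3, 9): e=[2,10,10] → █
    (2,4)@(5, 9): e=[0,22,0] → █  [on edge]
    (3,4)@(7, 9): e=[-2,34,-10] → ·
    (1,5)@(3, 11): e=[-8,26,4] → ·
    (2,5)@(5, 11): e=[-10,38,-6] → ·
  covered (4 px):
    · · · · ·
    · · · · ·
    · · · █ ·
    · · █ · ·
    · █ █ · ·
    · · · · ·
    · · · · ·
T1:
  2·area = 8
  edge (8, 0)→(0, 8): d=(-8,8) inclusive
  edge (0, 8)→(2, 5): d=(2,-3) inclusive
  edge (2, 5)→(8, 0): d=(6,-5) inclusive
    (3,0)@(7, 1): e=[0,7,1] → █  [on edge]
    (4,0)@(9, 1): e=[-16,13,11] → ·
    (2,1)@(5, 3): e=[0,5,3] → █  [on edge]
    (3,1)@(7, 3): e=[-16,11,13] → ·
    (1,2)@(3, 5): e=[0,3,5] → █  [on edge]
    (2,2)@(5, 5): e=[-16,9,15] → ·
    (0,3)@(1, 7): e=[0,1,7] → █  [on edge]
    (1,3)@(3, 7): e=[-16,7,17] → ·
    (0,4)@(1, 9): e=[-16,5,19] → ·
  covered (4 px):
    · · · █ ·
    · · █ · ·
    · █ · · ·
    █ · · · ·
    · · · · ·
    · · · · ·
    · · · · ·
T2:
  2·area = 72  (B↔C swapped to make it positive)
  edge (4, 12)→(2, 4): d=(-2,-8) inclusive
  edge (2, 4)→(10, 0): d=(8,-4) inclusive
  edge (10, 0)→(4, 12): d=(-6,12) inclusive
    (4,0)@(9, 1): e=[62,4,6] → █
    (2,1)@(5, 3): e=[26,4,42] → █
    (3,1)@(7, 3): e=[42,12,18] → █
    (4,1)@(9, 3): e=[58,20,-6] → ·
    (1,2)@(3, 5): e=[6,12,54] → █
    (4,2)@(9, 5): e=[54,36,-18] → ·
    (1,3)@(3, 7): e=[2,28,42] → █
    (3,3)@(7, 7): e=[34,44,-6] → ·
    (1,4)@(3, 9): e=[-2,44,30] → ·
    (2,4)@(5, 9): e=[14,52,6] → █
    (3,4)@(7, 9): e=[30,60,-18] → ·
    (2,5)@(5, 11): e=[10,68,-6] → ·
  covered (9 px):
    · · · · █
    · · █ █ ·
    · █ █ █ ·
    · █ █ · ·
    · · █ · ·
    · · · · ·
    · · · · ·

Answer: [5,3,0]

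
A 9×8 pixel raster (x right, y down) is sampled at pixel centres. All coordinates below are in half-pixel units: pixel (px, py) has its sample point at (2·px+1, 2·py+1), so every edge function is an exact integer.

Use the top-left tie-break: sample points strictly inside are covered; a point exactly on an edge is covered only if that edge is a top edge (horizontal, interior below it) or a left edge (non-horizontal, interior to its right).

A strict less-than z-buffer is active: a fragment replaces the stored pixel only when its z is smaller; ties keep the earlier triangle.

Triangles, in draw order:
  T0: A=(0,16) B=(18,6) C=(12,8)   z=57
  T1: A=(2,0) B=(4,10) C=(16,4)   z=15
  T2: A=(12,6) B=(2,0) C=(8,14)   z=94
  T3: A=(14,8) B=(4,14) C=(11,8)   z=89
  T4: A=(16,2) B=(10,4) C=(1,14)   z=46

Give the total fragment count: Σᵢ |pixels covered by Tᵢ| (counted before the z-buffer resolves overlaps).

T0:
  2·area = 24  (B↔C swapped to make it positive)
  edge (0, 16)→(12, 8): d=(12,-8) top-left  bias=+0
  edge (12, 8)→(18, 6): d=(6,-2) top-left  bias=+0
  edge (18, 6)→(0, 16): d=(-18,10) right/bottom  bias=-1
    (7,3)@(15, 7): e=[12,0,12] → █  [on edge]
    (8,3)@(17, 7): e=[28,4,-8] → ·
    (4,4)@(9, 9): e=[-12,0,36] → ·  [on edge]
    (5,4)@(11, 9): e=[4,4,16] → █
    (6,4)@(13, 9): e=[20,8,-4] → ·
    (7,4)@(15, 9): e=[36,12,-24] → ·
    (1,5)@(3, 11): e=[-36,0,60] → ·  [on edge]
    (4,5)@(9, 11): e=[12,12,0] → ·  [on edge]
    (5,5)@(11, 11): e=[28,16,-20] → ·
    (2,6)@(5, 13): e=[4,16,4] → █
    (3,6)@(7, 13): e=[20,20,-16] → ·
    (2,7)@(5, 15): e=[28,28,-32] → ·
  covered (3 px):
    · · · · · · · · ·
    · · · · · · · · ·
    · · · · · · · · ·
    · · · · · · · █ ·
    · · · · · █ · · ·
    · · · · · · · · ·
    · · █ · · · · · ·
    · · · · · · · · ·
T1:
  2·area = 132  (B↔C swapped to make it positive)
  edge (2, 0)→(16, 4): d=(14,4) right/bottom  bias=-1
  edge (16, 4)→(4, 10): d=(-12,6) right/bottom  bias=-1
  edge (4, 10)→(2, 0): d=(-2,-10) top-left  bias=+0
    (1,0)@(3, 1): e=[10,114,8] → █
    (2,0)@(5, 1): e=[2,102,28] → █
    (3,0)@(7, 1): e=[-6,90,48] → ·
    (1,1)@(3, 3): e=[38,90,4] → █
    (3,1)@(7, 3): e=[22,66,44] → █
    (4,1)@(9, 3): e=[14,54,64] → █
    (5,1)@(11, 3): e=[6,42,84] → █
    (6,1)@(13, 3): e=[-2,30,104] → ·
    (1,2)@(3, 5): e=[66,66,0] → █  [on edge]
    (6,2)@(13, 5): e=[26,6,100] → █
    (7,2)@(15, 5): e=[18,-6,120] → ·
    (1,3)@(3, 7): e=[94,42,-4] → ·
    (2,7)@(5, 15): e=[198,-66,0] → ·  [on edge]
  covered (17 px):
    · █ █ · · · · · ·
    · █ █ █ █ █ · · ·
    · █ █ █ █ █ █ · ·
    · · █ █ █ · · · ·
    · · █ · · · · · ·
    · · · · · · · · ·
    · · · · · · · · ·
    · · · · · · · · ·
T2:
  2·area = 104  (B↔C swapped to make it positive)
  edge (12, 6)→(8, 14): d=(-4,8) right/bottom  bias=-1
  edge (8, 14)→(2, 0): d=(-6,-14) top-left  bias=+0
  edge (2, 0)→(12, 6): d=(10,6) right/bottom  bias=-1
    (1,0)@(3, 1): e=[92,8,4] → █
    (2,0)@(5, 1): e=[76,36,-8] → ·
    (1,1)@(3, 3): e=[84,-4,24] → ·
    (2,1)@(5, 3): e=[68,24,12] → █
    (3,1)@(7, 3): e=[52,52,0] → ·  [on edge]
    (2,2)@(5, 5): e=[60,12,32] → █
    (3,2)@(7, 5): e=[44,40,20] → █
    (4,2)@(9, 5): e=[28,68,8] → █
    (5,2)@(11, 5): e=[12,96,-4] → ·
    (2,3)@(5, 7): e=[52,0,52] → █  [on edge]
    (5,3)@(11, 7): e=[4,84,16] → █
    (6,3)@(13, 7): e=[-12,112,4] → ·
    (8,4)@(17, 9): e=[-52,156,0] → ·  [on edge]
  covered (13 px):
    · █ · · · · · · ·
    · · █ · · · · · ·
    · · █ █ █ · · · ·
    · · █ █ █ █ · · ·
    · · · █ █ · · · ·
    · · · █ █ · · · ·
    · · · · · · · · ·
    · · · · · · · · ·
T3:
  2·area = 18
  edge (14, 8)→(4, 14): d=(-10,6) right/bottom  bias=-1
  edge (4, 14)→(11, 8): d=(7,-6) top-left  bias=+0
  edge (11, 8)→(14, 8): d=(3,0) top-left  bias=+0
    (5,4)@(11, 9): e=[8,7,3] → █
    (6,4)@(13, 9): e=[-4,19,3] → ·
    (4,5)@(9, 11): e=[0,9,9] → ·  [on edge]
    (5,5)@(11, 11): e=[-12,21,9] → ·
  covered (1 px):
    · · · · · · · · ·
    · · · · · · · · ·
    · · · · · · · · ·
    · · · · · · · · ·
    · · · · · █ · · ·
    · · · · · · · · ·
    · · · · · · · · ·
    · · · · · · · · ·
T4:
  2·area = 42  (B↔C swapped to make it positive)
  edge (16, 2)→(1, 14): d=(-15,12) right/bottom  bias=-1
  edge (1, 14)→(10, 4): d=(9,-10) top-left  bias=+0
  edge (10, 4)→(16, 2): d=(6,-2) top-left  bias=+0
    (6,1)@(13, 3): e=[21,21,0] → █  [on edge]
    (7,1)@(15, 3): e=[-3,41,4] → ·
    (3,2)@(7, 5): e=[63,-21,0] → ·  [on edge]
    (5,2)@(11, 5): e=[15,19,8] → █
    (6,2)@(13, 5): e=[-9,39,12] → ·
    (0,3)@(1, 7): e=[105,-63,0] → ·  [on edge]
    (4,3)@(9, 7): e=[9,17,16] → █
    (5,3)@(11, 7): e=[-15,37,20] → ·
    (3,4)@(7, 9): e=[3,15,24] → █
    (4,4)@(9, 9): e=[-21,35,28] → ·
    (3,5)@(7, 11): e=[-27,33,36] → ·
  covered (4 px):
    · · · · · · · · ·
    · · · · · · █ · ·
    · · · · · █ · · ·
    · · · · █ · · · ·
    · · · █ · · · · ·
    · · · · · · · · ·
    · · · · · · · · ·
    · · · · · · · · ·

Answer: 38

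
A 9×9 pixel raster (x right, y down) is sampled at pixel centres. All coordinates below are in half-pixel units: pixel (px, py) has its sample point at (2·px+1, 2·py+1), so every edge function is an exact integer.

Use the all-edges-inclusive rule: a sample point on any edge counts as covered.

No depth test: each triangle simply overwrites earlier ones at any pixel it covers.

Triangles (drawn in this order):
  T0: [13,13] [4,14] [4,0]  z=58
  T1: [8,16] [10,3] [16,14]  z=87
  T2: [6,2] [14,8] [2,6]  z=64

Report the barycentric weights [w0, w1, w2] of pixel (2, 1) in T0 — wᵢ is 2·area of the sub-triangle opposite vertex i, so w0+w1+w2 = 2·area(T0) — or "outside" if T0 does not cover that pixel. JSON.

T0:
  2·area = 126
  edge (13, 13)→(4, 14): d=(-9,1) inclusive
  edge (4, 14)→(4, 0): d=(0,-14) inclusive
  edge (4, 0)→(13, 13): d=(9,13) inclusive
    (2,1)@(5, 3): e=[98,14,14] → █
    (3,1)@(7, 3): e=[96,42,-12] → ·
    (2,2)@(5, 5): e=[80,14,32] → █
    (3,2)@(7, 5): e=[78,42,6] → █
    (4,2)@(9, 5): e=[76,70,-20] → ·
    (2,3)@(5, 7): e=[62,14,50] → █
    (4,3)@(9, 7): e=[58,70,-2] → ·
    (2,4)@(5, 9): e=[44,14,68] → █
    (4,4)@(9, 9): e=[40,70,16] → █
    (5,4)@(11, 9): e=[38,98,-10] → ·
    (2,5)@(5, 11): e=[26,14,86] → █
    (5,5)@(11, 11): e=[20,98,8] → █
    (6,6)@(13, 13): e=[0,126,0] → █  [on edge]
  covered (17 px):
    · · · · · · · · ·
    · · █ · · · · · ·
    · · █ █ · · · · ·
    · · █ █ · · · · ·
    · · █ █ █ · · · ·
    · · █ █ █ █ · · ·
    · · █ █ █ █ █ · ·
    · · · · · · · · ·
    · · · · · · · · ·
T1:
  2·area = 100
  edge (8, 16)→(10, 3): d=(2,-13) inclusive
  edge (10, 3)→(16, 14): d=(6,11) inclusive
  edge (16, 14)→(8, 16): d=(-8,2) inclusive
    (5,2)@(11, 5): e=[17,1,82] → █
    (6,2)@(13, 5): e=[43,-21,78] → ·
    (5,3)@(11, 7): e=[21,13,66] → █
    (6,3)@(13, 7): e=[47,-9,62] → ·
    (5,4)@(11, 9): e=[25,25,50] → █
    (6,4)@(13, 9): e=[51,3,46] → █
    (7,4)@(15, 9): e=[77,-19,42] → ·
    (4,5)@(9, 11): e=[3,59,38] → █
    (7,5)@(15, 11): e=[81,-7,26] → ·
    (4,6)@(9, 13): e=[7,71,22] → █
    (7,6)@(15, 13): e=[85,5,10] → █
    (8,6)@(17, 13): e=[111,-17,6] → ·
  covered (13 px):
    · · · · · · · · ·
    · · · · · · · · ·
    · · · · · █ · · ·
    · · · · · █ · · ·
    · · · · · █ █ · ·
    · · · · █ █ █ · ·
    · · · · █ █ █ █ ·
    · · · · █ █ · · ·
    · · · · · · · · ·
T2:
  2·area = 56
  edge (6, 2)→(14, 8): d=(8,6) inclusive
  edge (14, 8)→(2, 6): d=(-12,-2) inclusive
  edge (2, 6)→(6, 2): d=(4,-4) inclusive
    (3,0)@(7, 1): e=[-14,70,0] → ·  [on edge]
    (2,1)@(5, 3): e=[14,42,0] → █  [on edge]
    (3,1)@(7, 3): e=[2,46,8] → █
    (4,1)@(9, 3): e=[-10,50,16] → ·
    (1,2)@(3, 5): e=[42,14,0] → █  [on edge]
    (4,2)@(9, 5): e=[6,26,24] → █
    (5,2)@(11, 5): e=[-6,30,32] → ·
    (0,3)@(1, 7): e=[70,-14,0] → ·  [on edge]
    (1,3)@(3, 7): e=[58,-10,8] → ·
    (2,3)@(5, 7): e=[46,-6,16] → ·
    (3,3)@(7, 7): e=[34,-2,24] → ·
    (4,3)@(9, 7): e=[22,2,32] → █
  covered (8 px):
    · · · · · · · · ·
    · · █ █ · · · · ·
    · █ █ █ █ · · · ·
    · · · · █ █ · · ·
    · · · · · · · · ·
    · · · · · · · · ·
    · · · · · · · · ·
    · · · · · · · · ·
    · · · · · · · · ·

Result: [14,14,98]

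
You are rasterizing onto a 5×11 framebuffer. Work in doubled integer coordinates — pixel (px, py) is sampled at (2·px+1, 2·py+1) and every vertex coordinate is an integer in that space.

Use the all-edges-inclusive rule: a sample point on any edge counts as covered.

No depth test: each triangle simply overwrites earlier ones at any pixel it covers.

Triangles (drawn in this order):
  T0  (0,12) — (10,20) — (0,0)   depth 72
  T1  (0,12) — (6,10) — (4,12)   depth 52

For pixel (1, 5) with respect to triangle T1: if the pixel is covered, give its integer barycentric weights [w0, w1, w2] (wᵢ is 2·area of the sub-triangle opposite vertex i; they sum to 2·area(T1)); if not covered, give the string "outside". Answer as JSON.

T0:
  2·area = 120  (B↔C swapped to make it positive)
  edge (0, 12)→(0, 0): d=(0,-12) inclusive
  edge (0, 0)→(10, 20): d=(10,20) inclusive
  edge (10, 20)→(0, 12): d=(-10,-8) inclusive
    (0,1)@(1, 3): e=[12,10,98] → X
    (1,1)@(3, 3): e=[36,-30,114] → .
    (0,2)@(1, 5): e=[12,30,78] → X
    (1,2)@(3, 5): e=[36,-10,94] → .
    (0,3)@(1, 7): e=[12,50,58] → X
    (1,3)@(3, 7): e=[36,10,74] → X
    (2,3)@(5, 7): e=[60,-30,90] → .
    (0,4)@(1, 9): e=[12,70,38] → X
    (2,4)@(5, 9): e=[60,-10,70] → .
    (0,5)@(1, 11): e=[12,90,18] → X
    (2,5)@(5, 11): e=[60,10,50] → X
    (3,5)@(7, 11): e=[84,-30,66] → .
  covered (15 px):
    . . . . .
    X . . . .
    X . . . .
    X X . . .
    X X . . .
    X X X . .
    . X X . .
    . . X X .
    . . . X .
    . . . . X
    . . . . .
T1:
  2·area = 8
  edge (0, 12)→(6, 10): d=(6,-2) inclusive
  edge (6, 10)→(4, 12): d=(-2,2) inclusive
  edge (4, 12)→(0, 12): d=(-4,0) inclusive
    (4,3)@(9, 7): e=[-12,0,20] → .  [on edge]
    (3,4)@(7, 9): e=[-4,0,12] → .  [on edge]
    (4,4)@(9, 9): e=[0,-4,12] → .  [on edge]
    (1,5)@(3, 11): e=[0,4,4] → X  [on edge]
    (2,5)@(5, 11): e=[4,0,4] → X  [on edge]
    (3,5)@(7, 11): e=[8,-4,4] → .
    (1,6)@(3, 13): e=[12,0,-4] → .  [on edge]
    (2,6)@(5, 13): e=[16,-4,-4] → .
    (0,7)@(1, 15): e=[20,0,-12] → .  [on edge]
  covered (2 px):
    . . . . .
    . . . . .
    . . . . .
    . . . . .
    . . . . .
    . X X . .
    . . . . .
    . . . . .
    . . . . .
    . . . . .
    . . . . .

Answer: [4,4,0]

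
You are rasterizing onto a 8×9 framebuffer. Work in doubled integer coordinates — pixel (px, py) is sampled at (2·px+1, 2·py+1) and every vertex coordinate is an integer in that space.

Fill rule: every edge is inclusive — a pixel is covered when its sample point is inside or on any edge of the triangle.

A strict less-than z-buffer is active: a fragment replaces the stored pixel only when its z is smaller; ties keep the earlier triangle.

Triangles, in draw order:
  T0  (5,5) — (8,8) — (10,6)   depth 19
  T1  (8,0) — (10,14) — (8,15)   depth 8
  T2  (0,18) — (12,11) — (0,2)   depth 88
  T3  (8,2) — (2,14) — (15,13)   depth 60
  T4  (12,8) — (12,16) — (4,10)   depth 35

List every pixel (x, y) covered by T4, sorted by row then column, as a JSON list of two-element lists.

T0:
  2·area = 12  (B↔C swapped to make it positive)
  edge (5, 5)→(10, 6): d=(5,1) inclusive
  edge (10, 6)→(8, 8): d=(-2,2) inclusive
  edge (8, 8)→(5, 5): d=(-3,-3) inclusive
    (0,0)@(1, 1): e=[-16,28,0] → .  [on edge]
    (7,0)@(15, 1): e=[-30,0,42] → .  [on edge]
    (1,1)@(3, 3): e=[-8,20,0] → .  [on edge]
    (6,1)@(13, 3): e=[-18,0,30] → .  [on edge]
    (2,2)@(5, 5): e=[0,12,0] → X  [on edge]
    (3,2)@(7, 5): e=[-2,8,6] → .
    (5,2)@(11, 5): e=[-6,0,18] → .  [on edge]
    (2,3)@(5, 7): e=[10,8,-6] → .
    (3,3)@(7, 7): e=[8,4,0] → X  [on edge]
    (4,3)@(9, 7): e=[6,0,6] → X  [on edge]
    (5,3)@(11, 7): e=[4,-4,12] → .
    (7,3)@(15, 7): e=[0,-12,24] → .  [on edge]
    (3,4)@(7, 9): e=[18,0,-6] → .  [on edge]
    (4,4)@(9, 9): e=[16,-4,0] → .  [on edge]
    (2,5)@(5, 11): e=[30,0,-18] → .  [on edge]
    (5,5)@(11, 11): e=[24,-12,0] → .  [on edge]
    (1,6)@(3, 13): e=[42,0,-30] → .  [on edge]
    (6,6)@(13, 13): e=[32,-20,0] → .  [on edge]
    (0,7)@(1, 15): e=[54,0,-42] → .  [on edge]
    (7,7)@(15, 15): e=[40,-28,0] → .  [on edge]
  covered (3 px):
    . . . . . . . .
    . . . . . . . .
    . . X . . . . .
    . . . X X . . .
    . . . . . . . .
    . . . . . . . .
    . . . . . . . .
    . . . . . . . .
    . . . . . . . .
T1:
  2·area = 30
  edge (8, 0)→(10, 14): d=(2,14) inclusive
  edge (10, 14)→(8, 15): d=(-2,1) inclusive
  edge (8, 15)→(8, 0): d=(0,-15) inclusive
    (4,3)@(9, 7): e=[0,15,15] → X  [on edge]
    (5,3)@(11, 7): e=[-28,13,45] → .
    (4,4)@(9, 9): e=[4,11,15] → X
    (5,4)@(11, 9): e=[-24,9,45] → .
    (4,5)@(9, 11): e=[8,7,15] → X
    (5,5)@(11, 11): e=[-20,5,45] → .
    (4,6)@(9, 13): e=[12,3,15] → X
    (5,6)@(11, 13): e=[-16,1,45] → .
    (4,7)@(9, 15): e=[16,-1,15] → .
  covered (4 px):
    . . . . . . . .
    . . . . . . . .
    . . . . . . . .
    . . . . X . . .
    . . . . X . . .
    . . . . X . . .
    . . . . X . . .
    . . . . . . . .
    . . . . . . . .
T2:
  2·area = 192  (B↔C swapped to make it positive)
  edge (0, 18)→(0, 2): d=(0,-16) inclusive
  edge (0, 2)→(12, 11): d=(12,9) inclusive
  edge (12, 11)→(0, 18): d=(-12,7) inclusive
    (0,1)@(1, 3): e=[16,3,173] → X
    (1,1)@(3, 3): e=[48,-15,159] → .
    (0,2)@(1, 5): e=[16,27,149] → X
    (1,2)@(3, 5): e=[48,9,135] → X
    (2,2)@(5, 5): e=[80,-9,121] → .
    (0,3)@(1, 7): e=[16,51,125] → X
    (2,3)@(5, 7): e=[80,15,97] → X
    (3,3)@(7, 7): e=[112,-3,83] → .
    (0,4)@(1, 9): e=[16,75,101] → X
    (3,4)@(7, 9): e=[112,21,59] → X
    (4,4)@(9, 9): e=[144,3,45] → X
    (5,4)@(11, 9): e=[176,-15,31] → .
  covered (25 px):
    . . . . . . . .
    X . . . . . . .
    X X . . . . . .
    X X X . . . . .
    X X X X X . . .
    X X X X X X . .
    X X X X . . . .
    X X X . . . . .
    X . . . . . . .
T3:
  2·area = 150  (B↔C swapped to make it positive)
  edge (8, 2)→(15, 13): d=(7,11) inclusive
  edge (15, 13)→(2, 14): d=(-13,1) inclusive
  edge (2, 14)→(8, 2): d=(6,-12) inclusive
    (3,2)@(7, 5): e=[32,112,6] → X
    (4,2)@(9, 5): e=[10,110,30] → X
    (5,2)@(11, 5): e=[-12,108,54] → .
    (3,3)@(7, 7): e=[46,86,18] → X
    (5,3)@(11, 7): e=[2,82,66] → X
    (6,3)@(13, 7): e=[-20,80,90] → .
    (2,4)@(5, 9): e=[82,62,6] → X
    (6,4)@(13, 9): e=[-6,54,102] → .
    (2,5)@(5, 11): e=[96,36,18] → X
    (6,5)@(13, 11): e=[8,28,114] → X
    (7,5)@(15, 11): e=[-14,26,138] → .
    (1,6)@(3, 13): e=[132,12,6] → X
    (7,6)@(15, 13): e=[0,0,150] → X  [on edge]
  covered (21 px):
    . . . . . . . .
    . . . . . . . .
    . . . X X . . .
    . . . X X X . .
    . . X X X X . .
    . . X X X X X .
    . X X X X X X X
    . . . . . . . .
    . . . . . . . .
T4:
  2·area = 64
  edge (12, 8)→(12, 16): d=(0,8) inclusive
  edge (12, 16)→(4, 10): d=(-8,-6) inclusive
  edge (4, 10)→(12, 8): d=(8,-2) inclusive
    (4,4)@(9, 9): e=[24,38,2] → X
    (5,4)@(11, 9): e=[8,50,6] → X
    (6,4)@(13, 9): e=[-8,62,10] → .
    (3,5)@(7, 11): e=[40,10,14] → X
    (6,5)@(13, 11): e=[-8,46,26] → .
    (3,6)@(7, 13): e=[40,-6,30] → .
    (4,6)@(9, 13): e=[24,6,34] → X
    (6,6)@(13, 13): e=[-8,30,42] → .
    (4,7)@(9, 15): e=[24,-10,50] → .
    (5,7)@(11, 15): e=[8,2,54] → X
    (6,7)@(13, 15): e=[-8,14,58] → .
    (5,8)@(11, 17): e=[8,-14,70] → .
  covered (8 px):
    . . . . . . . .
    . . . . . . . .
    . . . . . . . .
    . . . . . . . .
    . . . . X X . .
    . . . X X X . .
    . . . . X X . .
    . . . . . X . .
    . . . . . . . .

Result: [[4,4],[5,4],[3,5],[4,5],[5,5],[4,6],[5,6],[5,7]]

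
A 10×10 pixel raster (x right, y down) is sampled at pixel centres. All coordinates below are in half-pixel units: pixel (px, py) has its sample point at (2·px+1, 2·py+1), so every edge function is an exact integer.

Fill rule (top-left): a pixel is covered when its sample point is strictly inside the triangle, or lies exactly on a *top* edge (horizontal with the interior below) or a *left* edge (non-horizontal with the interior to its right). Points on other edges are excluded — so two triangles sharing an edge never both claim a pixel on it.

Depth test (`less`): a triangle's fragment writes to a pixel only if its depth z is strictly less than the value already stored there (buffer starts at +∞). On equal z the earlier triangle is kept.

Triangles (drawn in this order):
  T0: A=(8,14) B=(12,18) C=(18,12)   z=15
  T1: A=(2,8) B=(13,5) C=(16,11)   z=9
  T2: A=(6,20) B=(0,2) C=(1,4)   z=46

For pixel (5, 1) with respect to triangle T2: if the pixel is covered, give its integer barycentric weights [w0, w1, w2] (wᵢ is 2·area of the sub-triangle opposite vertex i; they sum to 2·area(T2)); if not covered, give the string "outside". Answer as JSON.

T0:
  2·area = 48  (B↔C swapped to make it positive)
  edge (8, 14)→(18, 12): d=(10,-2) top-left  bias=+0
  edge (18, 12)→(12, 18): d=(-6,6) right/bottom  bias=-1
  edge (12, 18)→(8, 14): d=(-4,-4) top-left  bias=+0
    (0,3)@(1, 7): e=[-84,132,0] → ·  [on edge]
    (1,4)@(3, 9): e=[-60,108,0] → ·  [on edge]
    (2,5)@(5, 11): e=[-36,84,0] → ·  [on edge]
    (9,5)@(19, 11): e=[-8,0,56] → ·  [on edge]
    (3,6)@(7, 13): e=[-12,60,0] → ·  [on edge]
    (6,6)@(13, 13): e=[0,24,24] → #  [on edge]
    (7,6)@(15, 13): e=[4,12,32] → #
    (8,6)@(17, 13): e=[8,0,40] → ·  [on edge]
    (1,7)@(3, 15): e=[0,72,-24] → ·  [on edge]
    (4,7)@(9, 15): e=[12,36,0] → #  [on edge]
    (5,7)@(11, 15): e=[16,24,8] → #
    (7,7)@(15, 15): e=[24,0,24] → ·  [on edge]
    (5,8)@(11, 17): e=[36,12,0] → #  [on edge]
    (6,8)@(13, 17): e=[40,0,8] → ·  [on edge]
    (5,9)@(11, 19): e=[56,0,-8] → ·  [on edge]
    (6,9)@(13, 19): e=[60,-12,0] → ·  [on edge]
  covered (6 px):
    · · · · · · · · · ·
    · · · · · · · · · ·
    · · · · · · · · · ·
    · · · · · · · · · ·
    · · · · · · · · · ·
    · · · · · · · · · ·
    · · · · · · # # · ·
    · · · · # # # · · ·
    · · · · · # · · · ·
    · · · · · · · · · ·
T1:
  2·area = 75
  edge (2, 8)→(13, 5): d=(11,-3) top-left  bias=+0
  edge (13, 5)→(16, 11): d=(3,6) right/bottom  bias=-1
  edge (16, 11)→(2, 8): d=(-14,-3) top-left  bias=+0
    (5,0)@(11, 1): e=[-50,0,125] → ·  [on edge]
    (6,2)@(13, 5): e=[0,0,75] → ·  [on edge]
    (3,3)@(7, 7): e=[4,42,29] → #
    (4,3)@(9, 7): e=[10,30,35] → #
    (5,3)@(11, 7): e=[16,18,41] → #
    (6,3)@(13, 7): e=[22,6,47] → #
    (7,3)@(15, 7): e=[28,-6,53] → ·
    (3,4)@(7, 9): e=[26,48,1] → #
    (7,4)@(15, 9): e=[50,0,25] → ·  [on edge]
    (3,5)@(7, 11): e=[48,54,-27] → ·
    (4,5)@(9, 11): e=[54,42,-21] → ·
    (5,5)@(11, 11): e=[60,30,-15] → ·
    (8,6)@(17, 13): e=[100,0,-25] → ·  [on edge]
    (9,8)@(19, 17): e=[150,0,-75] → ·  [on edge]
  covered (8 px):
    · · · · · · · · · ·
    · · · · · · · · · ·
    · · · · · · · · · ·
    · · · # # # # · · ·
    · · · # # # # · · ·
    · · · · · · · · · ·
    · · · · · · · · · ·
    · · · · · · · · · ·
    · · · · · · · · · ·
    · · · · · · · · · ·
T2:
  2·area = 6
  edge (6, 20)→(0, 2): d=(-6,-18) top-left  bias=+0
  edge (0, 2)→(1, 4): d=(1,2) right/bottom  bias=-1
  edge (1, 4)→(6, 20): d=(5,16) right/bottom  bias=-1
    (0,2)@(1, 5): e=[0,1,5] → #  [on edge]
    (1,2)@(3, 5): e=[36,-3,-27] → ·
    (0,3)@(1, 7): e=[-12,3,15] → ·
    (1,5)@(3, 11): e=[0,3,3] → #  [on edge]
    (2,5)@(5, 11): e=[36,-1,-29] → ·
    (1,6)@(3, 13): e=[-12,5,13] → ·
    (2,8)@(5, 17): e=[0,5,1] → #  [on edge]
    (3,8)@(7, 17): e=[36,1,-31] → ·
    (2,9)@(5, 19): e=[-12,7,11] → ·
  covered (3 px):
    · · · · · · · · · ·
    · · · · · · · · · ·
    # · · · · · · · · ·
    · · · · · · · · · ·
    · · · · · · · · · ·
    · # · · · · · · · ·
    · · · · · · · · · ·
    · · · · · · · · · ·
    · · # · · · · · · ·
    · · · · · · · · · ·

Final: "outside"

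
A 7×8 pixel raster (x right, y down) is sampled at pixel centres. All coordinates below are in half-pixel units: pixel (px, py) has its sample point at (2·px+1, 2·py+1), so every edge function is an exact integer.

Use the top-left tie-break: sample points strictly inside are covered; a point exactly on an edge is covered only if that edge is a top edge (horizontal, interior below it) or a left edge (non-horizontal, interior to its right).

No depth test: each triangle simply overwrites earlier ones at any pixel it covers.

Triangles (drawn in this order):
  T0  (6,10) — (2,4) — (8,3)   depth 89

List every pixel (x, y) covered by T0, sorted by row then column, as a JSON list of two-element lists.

T0:
  2·area = 40
  edge (6, 10)→(2, 4): d=(-4,-6) top-left  bias=+0
  edge (2, 4)→(8, 3): d=(6,-1) top-left  bias=+0
  edge (8, 3)→(6, 10): d=(-2,7) right/bottom  bias=-1
    (1,2)@(3, 5): e=[2,7,31] → #
    (2,2)@(5, 5): e=[14,9,17] → #
    (3,2)@(7, 5): e=[26,11,3] → #
    (4,2)@(9, 5): e=[38,13,-11] → ·
    (1,3)@(3, 7): e=[-6,19,27] → ·
    (2,3)@(5, 7): e=[6,21,13] → #
    (3,3)@(7, 7): e=[18,23,-1] → ·
    (2,4)@(5, 9): e=[-2,33,9] → ·
  covered (4 px):
    · · · · · · ·
    · · · · · · ·
    · # # # · · ·
    · · # · · · ·
    · · · · · · ·
    · · · · · · ·
    · · · · · · ·
    · · · · · · ·

Result: [[1,2],[2,2],[3,2],[2,3]]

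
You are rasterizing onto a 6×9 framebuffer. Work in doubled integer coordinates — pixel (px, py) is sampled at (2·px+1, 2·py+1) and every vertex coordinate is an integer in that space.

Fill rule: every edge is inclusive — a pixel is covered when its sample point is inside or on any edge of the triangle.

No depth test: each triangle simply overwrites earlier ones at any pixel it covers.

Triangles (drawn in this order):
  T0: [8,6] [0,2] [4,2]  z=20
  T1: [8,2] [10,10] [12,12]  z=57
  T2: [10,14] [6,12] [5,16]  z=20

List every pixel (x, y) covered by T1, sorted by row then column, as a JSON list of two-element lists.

T0:
  2·area = 16
  edge (8, 6)→(0, 2): d=(-8,-4) inclusive
  edge (0, 2)→(4, 2): d=(4,0) inclusive
  edge (4, 2)→(8, 6): d=(4,4) inclusive
    (1,0)@(3, 1): e=[20,-4,0] → .  [on edge]
    (1,1)@(3, 3): e=[4,4,8] → X
    (2,1)@(5, 3): e=[12,4,0] → X  [on edge]
    (3,1)@(7, 3): e=[20,4,-8] → .
    (1,2)@(3, 5): e=[-12,12,16] → .
    (2,2)@(5, 5): e=[-4,12,8] → .
    (3,2)@(7, 5): e=[4,12,0] → X  [on edge]
    (4,2)@(9, 5): e=[12,12,-8] → .
    (3,3)@(7, 7): e=[-12,20,8] → .
    (4,3)@(9, 7): e=[-4,20,0] → .  [on edge]
    (5,4)@(11, 9): e=[-12,28,0] → .  [on edge]
  covered (3 px):
    . . . . . .
    . X X . . .
    . . . X . .
    . . . . . .
    . . . . . .
    . . . . . .
    . . . . . .
    . . . . . .
    . . . . . .
T1:
  2·area = 12  (B↔C swapped to make it positive)
  edge (8, 2)→(12, 12): d=(4,10) inclusive
  edge (12, 12)→(10, 10): d=(-2,-2) inclusive
  edge (10, 10)→(8, 2): d=(-2,-8) inclusive
    (0,0)@(1, 1): e=[66,0,-54] → .  [on edge]
    (1,1)@(3, 3): e=[54,0,-42] → .  [on edge]
    (2,2)@(5, 5): e=[42,0,-30] → .  [on edge]
    (4,2)@(9, 5): e=[2,8,2] → X
    (5,2)@(11, 5): e=[-18,12,18] → .
    (3,3)@(7, 7): e=[30,0,-18] → .  [on edge]
    (4,3)@(9, 7): e=[10,4,-2] → .
    (4,4)@(9, 9): e=[18,0,-6] → .  [on edge]
    (5,5)@(11, 11): e=[6,0,6] → X  [on edge]
    (5,6)@(11, 13): e=[14,-4,2] → .
  covered (2 px):
    . . . . . .
    . . . . . .
    . . . . X .
    . . . . . .
    . . . . . .
    . . . . . X
    . . . . . .
    . . . . . .
    . . . . . .
T2:
  2·area = 18  (B↔C swapped to make it positive)
  edge (10, 14)→(5, 16): d=(-5,2) inclusive
  edge (5, 16)→(6, 12): d=(1,-4) inclusive
  edge (6, 12)→(10, 14): d=(4,2) inclusive
    (3,6)@(7, 13): e=[11,5,2] → X
    (4,6)@(9, 13): e=[7,13,-2] → .
    (3,7)@(7, 15): e=[1,7,10] → X
    (4,7)@(9, 15): e=[-3,15,6] → .
    (3,8)@(7, 17): e=[-9,9,18] → .
  covered (2 px):
    . . . . . .
    . . . . . .
    . . . . . .
    . . . . . .
    . . . . . .
    . . . . . .
    . . . X . .
    . . . X . .
    . . . . . .

Result: [[4,2],[5,5]]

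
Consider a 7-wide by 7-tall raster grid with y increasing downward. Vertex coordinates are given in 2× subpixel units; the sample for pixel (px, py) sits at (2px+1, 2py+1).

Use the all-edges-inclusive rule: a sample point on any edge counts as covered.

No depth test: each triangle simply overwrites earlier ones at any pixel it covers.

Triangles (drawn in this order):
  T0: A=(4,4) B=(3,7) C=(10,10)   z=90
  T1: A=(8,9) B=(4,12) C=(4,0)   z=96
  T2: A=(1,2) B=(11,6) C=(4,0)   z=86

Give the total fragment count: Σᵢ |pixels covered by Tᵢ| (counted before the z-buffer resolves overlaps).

T0:
  2·area = 24  (B↔C swapped to make it positive)
  edge (4, 4)→(10, 10): d=(6,6) inclusive
  edge (10, 10)→(3, 7): d=(-7,-3) inclusive
  edge (3, 7)→(4, 4): d=(1,-3) inclusive
    (0,0)@(1, 1): e=[0,36,-12] → ·  [on edge]
    (2,0)@(5, 1): e=[-24,48,0] → ·  [on edge]
    (1,1)@(3, 3): e=[0,28,-4] → ·  [on edge]
    (2,2)@(5, 5): e=[0,20,4] → #  [on edge]
    (3,2)@(7, 5): e=[-12,26,10] → ·
    (1,3)@(3, 7): e=[24,0,0] → #  [on edge]
    (3,3)@(7, 7): e=[0,12,12] → #  [on edge]
    (4,3)@(9, 7): e=[-12,18,18] → ·
    (1,4)@(3, 9): e=[36,-14,2] → ·
    (2,4)@(5, 9): e=[24,-8,8] → ·
    (3,4)@(7, 9): e=[12,-2,14] → ·
    (4,4)@(9, 9): e=[0,4,20] → #  [on edge]
    (5,5)@(11, 11): e=[0,-4,28] → ·  [on edge]
    (0,6)@(1, 13): e=[72,-48,0] → ·  [on edge]
    (6,6)@(13, 13): e=[0,-12,36] → ·  [on edge]
  covered (5 px):
    · · · · · · ·
    · · · · · · ·
    · · # · · · ·
    · # # # · · ·
    · · · · # · ·
    · · · · · · ·
    · · · · · · ·
T1:
  2·area = 48
  edge (8, 9)→(4, 12): d=(-4,3) inclusive
  edge (4, 12)→(4, 0): d=(0,-12) inclusive
  edge (4, 0)→(8, 9): d=(4,9) inclusive
    (2,1)@(5, 3): e=[33,12,3] → #
    (3,1)@(7, 3): e=[27,36,-15] → ·
    (2,2)@(5, 5): e=[25,12,11] → #
    (3,2)@(7, 5): e=[19,36,-7] → ·
    (2,3)@(5, 7): e=[17,12,19] → #
    (3,3)@(7, 7): e=[11,36,1] → #
    (4,3)@(9, 7): e=[5,60,-17] → ·
    (2,4)@(5, 9): e=[9,12,27] → #
    (4,4)@(9, 9): e=[-3,60,-9] → ·
    (2,5)@(5, 11): e=[1,12,35] → #
    (3,5)@(7, 11): e=[-5,36,17] → ·
    (2,6)@(5, 13): e=[-7,12,43] → ·
  covered (7 px):
    · · · · · · ·
    · · # · · · ·
    · · # · · · ·
    · · # # · · ·
    · · # # · · ·
    · · # · · · ·
    · · · · · · ·
T2:
  2·area = 32  (B↔C swapped to make it positive)
  edge (1, 2)→(4, 0): d=(3,-2) inclusive
  edge (4, 0)→(11, 6): d=(7,6) inclusive
  edge (11, 6)→(1, 2): d=(-10,-4) inclusive
    (1,0)@(3, 1): e=[1,13,18] → #
    (2,0)@(5, 1): e=[5,1,26] → #
    (3,0)@(7, 1): e=[9,-11,34] → ·
    (1,1)@(3, 3): e=[7,27,-2] → ·
    (2,1)@(5, 3): e=[11,15,6] → #
    (3,1)@(7, 3): e=[15,3,14] → #
    (4,1)@(9, 3): e=[19,-9,22] → ·
    (2,2)@(5, 5): e=[17,29,-14] → ·
    (3,2)@(7, 5): e=[21,17,-6] → ·
    (4,2)@(9, 5): e=[25,5,2] → #
    (5,2)@(11, 5): e=[29,-7,10] → ·
    (4,3)@(9, 7): e=[31,19,-18] → ·
  covered (5 px):
    · # # · · · ·
    · · # # · · ·
    · · · · # · ·
    · · · · · · ·
    · · · · · · ·
    · · · · · · ·
    · · · · · · ·

Result: 17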